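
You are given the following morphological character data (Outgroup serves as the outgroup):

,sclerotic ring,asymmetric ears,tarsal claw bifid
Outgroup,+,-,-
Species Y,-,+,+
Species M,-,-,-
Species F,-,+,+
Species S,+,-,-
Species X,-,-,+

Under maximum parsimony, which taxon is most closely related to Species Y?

Character polarity is set by the outgroup: the derived state is whichever differs from the outgroup's state, so for sclerotic ring the derived state is '-', and for the remaining characters it is '+'.
sclerotic ring (derived state '-') is shared by Species F, Species M, Species X, and Species Y — a synapomorphy uniting that clade.
asymmetric ears (derived state '+') is shared by Species F and Species Y — a synapomorphy uniting that clade.
Only Species F, Species X, and Species Y show the derived state '+' for tarsal claw bifid, supporting them as a clade.
Most parsimonious ingroup topology: ((((Species Y,Species F),Species X),Species M),Species S).
Species Y and Species F form a cherry on this tree, so they are sister taxa.

Species F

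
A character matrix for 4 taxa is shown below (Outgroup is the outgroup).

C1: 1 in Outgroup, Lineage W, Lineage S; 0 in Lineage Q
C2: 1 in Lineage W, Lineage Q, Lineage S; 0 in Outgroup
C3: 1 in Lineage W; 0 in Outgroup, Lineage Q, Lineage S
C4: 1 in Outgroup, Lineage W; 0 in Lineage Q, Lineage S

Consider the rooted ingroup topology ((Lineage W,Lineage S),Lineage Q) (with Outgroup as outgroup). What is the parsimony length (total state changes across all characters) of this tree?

Map each character onto ((Lineage W,Lineage S),Lineage Q) (rooted by Outgroup) and count the minimum state changes it requires (Fitch parsimony):
C1: 1; C2: 1; C3: 1; C4: 2.
Total tree length = 5.

5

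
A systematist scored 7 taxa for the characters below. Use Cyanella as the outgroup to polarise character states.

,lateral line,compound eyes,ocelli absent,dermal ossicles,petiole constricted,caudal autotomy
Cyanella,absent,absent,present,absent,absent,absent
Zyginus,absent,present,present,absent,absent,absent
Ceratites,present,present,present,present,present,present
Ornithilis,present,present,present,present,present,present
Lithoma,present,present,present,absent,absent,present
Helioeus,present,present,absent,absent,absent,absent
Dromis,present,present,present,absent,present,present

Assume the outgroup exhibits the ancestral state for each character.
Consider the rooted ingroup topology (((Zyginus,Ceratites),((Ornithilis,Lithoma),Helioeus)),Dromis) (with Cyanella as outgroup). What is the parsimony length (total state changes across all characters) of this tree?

Map each character onto (((Zyginus,Ceratites),((Ornithilis,Lithoma),Helioeus)),Dromis) (rooted by Cyanella) and count the minimum state changes it requires (Fitch parsimony):
lateral line: 2; compound eyes: 1; ocelli absent: 1; dermal ossicles: 2; petiole constricted: 3; caudal autotomy: 3.
Total tree length = 12.

12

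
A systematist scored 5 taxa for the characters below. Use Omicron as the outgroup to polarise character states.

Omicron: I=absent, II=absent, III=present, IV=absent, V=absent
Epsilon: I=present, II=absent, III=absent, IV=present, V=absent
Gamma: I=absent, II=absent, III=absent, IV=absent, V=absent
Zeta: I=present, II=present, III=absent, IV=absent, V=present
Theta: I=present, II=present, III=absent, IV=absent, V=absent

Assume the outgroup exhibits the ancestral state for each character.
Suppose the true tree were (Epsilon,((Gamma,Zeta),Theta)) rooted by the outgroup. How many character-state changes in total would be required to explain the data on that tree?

Map each character onto (Epsilon,((Gamma,Zeta),Theta)) (rooted by Omicron) and count the minimum state changes it requires (Fitch parsimony):
I: 2; II: 2; III: 1; IV: 1; V: 1.
Total tree length = 7.

7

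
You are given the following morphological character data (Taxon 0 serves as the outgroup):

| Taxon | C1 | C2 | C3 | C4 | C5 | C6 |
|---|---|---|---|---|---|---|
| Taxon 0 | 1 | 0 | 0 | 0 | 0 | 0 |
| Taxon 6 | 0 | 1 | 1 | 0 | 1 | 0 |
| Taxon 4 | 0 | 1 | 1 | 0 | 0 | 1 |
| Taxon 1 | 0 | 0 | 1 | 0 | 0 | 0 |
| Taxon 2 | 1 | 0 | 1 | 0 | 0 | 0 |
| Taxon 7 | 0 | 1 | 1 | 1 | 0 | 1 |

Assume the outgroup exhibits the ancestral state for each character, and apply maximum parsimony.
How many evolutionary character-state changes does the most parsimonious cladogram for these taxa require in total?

6

Character polarity is set by the outgroup: the derived state is whichever differs from the outgroup's state, so for C1 the derived state is '0', and for the remaining characters it is '1'.
Only Taxon 1, Taxon 4, Taxon 6, and Taxon 7 show the derived state '0' for C1, supporting them as a clade.
C2 (derived state '1') is shared by Taxon 4, Taxon 6, and Taxon 7 — a synapomorphy uniting that clade.
C3 (derived state '1') is shared by all ingroup taxa — unites the whole ingroup.
C4: derived state '1' in Taxon 7 only — an autapomorphy, so it tells us nothing about relationships among taxa.
C5 (derived state '1') is unique to Taxon 6 (autapomorphy; uninformative for grouping).
Only Taxon 4 and Taxon 7 show the derived state '1' for C6, supporting them as a clade.
Most parsimonious ingroup topology: (((Taxon 6,(Taxon 4,Taxon 7)),Taxon 1),Taxon 2).
Changes per character on this tree: C1: 1; C2: 1; C3: 1; C4: 1; C5: 1; C6: 1.
Total = 6.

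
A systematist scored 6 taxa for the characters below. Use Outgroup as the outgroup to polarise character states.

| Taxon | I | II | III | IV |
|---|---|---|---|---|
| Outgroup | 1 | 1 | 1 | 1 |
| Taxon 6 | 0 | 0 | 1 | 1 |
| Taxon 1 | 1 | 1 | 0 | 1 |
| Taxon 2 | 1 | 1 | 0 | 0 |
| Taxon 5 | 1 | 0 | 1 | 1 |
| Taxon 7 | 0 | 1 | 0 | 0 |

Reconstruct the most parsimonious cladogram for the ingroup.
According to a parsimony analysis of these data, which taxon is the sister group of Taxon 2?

The outgroup has state '1' for every character, so '0' is the derived state throughout.
I (state '0') occurs in Taxon 6 and Taxon 7 but conflicts with the nesting implied by the other characters — most parsimoniously interpreted as homoplasy.
II (derived state '0') is shared by Taxon 5 and Taxon 6 — a synapomorphy uniting that clade.
III (derived state '0') is shared by Taxon 1, Taxon 2, and Taxon 7 — a synapomorphy uniting that clade.
Only Taxon 2 and Taxon 7 show the derived state '0' for IV, supporting them as a clade.
Most parsimonious ingroup topology: ((Taxon 6,Taxon 5),(Taxon 1,(Taxon 2,Taxon 7))).
Taxon 2 and Taxon 7 form a cherry on this tree, so they are sister taxa.

Taxon 7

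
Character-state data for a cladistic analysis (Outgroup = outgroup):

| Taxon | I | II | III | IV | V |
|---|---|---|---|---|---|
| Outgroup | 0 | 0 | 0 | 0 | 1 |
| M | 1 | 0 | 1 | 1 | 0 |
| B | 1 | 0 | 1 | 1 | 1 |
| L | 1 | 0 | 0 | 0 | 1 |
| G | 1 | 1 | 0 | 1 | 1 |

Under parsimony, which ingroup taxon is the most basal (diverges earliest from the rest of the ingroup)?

L

Character polarity is set by the outgroup: the derived state is whichever differs from the outgroup's state, so for V the derived state is '0', and for the remaining characters it is '1'.
All ingroup taxa share the derived state '1' for I; it defines the ingroup but does not resolve relationships within it.
II: derived state '1' in G only — an autapomorphy, so it tells us nothing about relationships among taxa.
Only B and M show the derived state '1' for III, supporting them as a clade.
Only B, G, and M show the derived state '1' for IV, supporting them as a clade.
V (derived state '0') is unique to M (autapomorphy; uninformative for grouping).
Most parsimonious ingroup topology: (((M,B),G),L).
L is sister to the clade containing all other ingroup taxa, so it is the earliest-diverging (most basal) ingroup lineage.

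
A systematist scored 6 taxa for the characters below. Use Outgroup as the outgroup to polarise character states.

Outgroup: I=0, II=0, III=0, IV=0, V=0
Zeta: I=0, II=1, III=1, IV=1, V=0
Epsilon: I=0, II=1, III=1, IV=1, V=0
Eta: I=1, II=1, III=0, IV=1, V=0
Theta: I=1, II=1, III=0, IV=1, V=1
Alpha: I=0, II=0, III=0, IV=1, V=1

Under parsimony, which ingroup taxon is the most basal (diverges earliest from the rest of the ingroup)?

Alpha

The outgroup has state '0' for every character, so '1' is the derived state throughout.
I: derived state '1' in Eta and Theta only — synapomorphy for {Eta, Theta}.
Only Epsilon, Eta, Theta, and Zeta show the derived state '1' for II, supporting them as a clade.
III: derived state '1' in Epsilon and Zeta only — synapomorphy for {Epsilon, Zeta}.
IV (derived state '1') is shared by all ingroup taxa — unites the whole ingroup.
V (state '1') occurs in Alpha and Theta but conflicts with the nesting implied by the other characters — most parsimoniously interpreted as homoplasy.
Most parsimonious ingroup topology: (((Zeta,Epsilon),(Eta,Theta)),Alpha).
Alpha is sister to the clade containing all other ingroup taxa, so it is the earliest-diverging (most basal) ingroup lineage.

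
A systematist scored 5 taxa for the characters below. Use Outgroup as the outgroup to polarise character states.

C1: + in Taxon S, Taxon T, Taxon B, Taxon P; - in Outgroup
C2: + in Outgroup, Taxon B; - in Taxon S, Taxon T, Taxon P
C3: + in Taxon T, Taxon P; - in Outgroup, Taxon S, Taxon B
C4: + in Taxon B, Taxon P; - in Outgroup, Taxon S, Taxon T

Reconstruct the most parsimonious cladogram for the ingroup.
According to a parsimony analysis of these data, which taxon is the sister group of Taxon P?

Character polarity is set by the outgroup: the derived state is whichever differs from the outgroup's state, so for C2 the derived state is '-', and for the remaining characters it is '+'.
C1 (derived state '+') is shared by all ingroup taxa — unites the whole ingroup.
Only Taxon P, Taxon S, and Taxon T show the derived state '-' for C2, supporting them as a clade.
C3: derived state '+' in Taxon P and Taxon T only — synapomorphy for {Taxon P, Taxon T}.
C4 groups Taxon B and Taxon P, which is incompatible with the clades supported by the remaining characters; treating it as convergent (homoplasy) costs fewer steps than any alternative tree.
Most parsimonious ingroup topology: ((Taxon S,(Taxon T,Taxon P)),Taxon B).
Taxon P and Taxon T form a cherry on this tree, so they are sister taxa.

Taxon T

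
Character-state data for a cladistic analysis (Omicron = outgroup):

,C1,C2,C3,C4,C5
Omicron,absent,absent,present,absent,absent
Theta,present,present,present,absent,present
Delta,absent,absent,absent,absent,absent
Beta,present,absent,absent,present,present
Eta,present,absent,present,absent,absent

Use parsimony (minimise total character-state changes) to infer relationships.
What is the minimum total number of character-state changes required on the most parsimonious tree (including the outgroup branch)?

Character polarity is set by the outgroup: the derived state is whichever differs from the outgroup's state, so for C3 the derived state is 'absent', and for the remaining characters it is 'present'.
C1 (derived state 'present') is shared by Beta, Eta, and Theta — a synapomorphy uniting that clade.
C2: derived state 'present' in Theta only — an autapomorphy, so it tells us nothing about relationships among taxa.
C3 groups Beta and Delta, which is incompatible with the clades supported by the remaining characters; treating it as convergent (homoplasy) costs fewer steps than any alternative tree.
C4 (derived state 'present') is unique to Beta (autapomorphy; uninformative for grouping).
C5 (derived state 'present') is shared by Beta and Theta — a synapomorphy uniting that clade.
Most parsimonious ingroup topology: ((Eta,(Theta,Beta)),Delta).
Changes per character on this tree: C1: 1; C2: 1; C3: 2; C4: 1; C5: 1.
Total = 6.

6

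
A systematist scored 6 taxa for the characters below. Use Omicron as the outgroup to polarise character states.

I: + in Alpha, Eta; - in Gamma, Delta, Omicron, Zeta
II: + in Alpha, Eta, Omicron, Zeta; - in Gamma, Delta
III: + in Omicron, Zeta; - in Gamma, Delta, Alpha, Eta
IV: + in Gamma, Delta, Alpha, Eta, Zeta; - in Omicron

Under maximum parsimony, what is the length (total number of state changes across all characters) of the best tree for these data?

4

Character polarity is set by the outgroup: the derived state is whichever differs from the outgroup's state, so for II, III the derived state is '-', and for the remaining characters it is '+'.
I: derived state '+' in Alpha and Eta only — synapomorphy for {Alpha, Eta}.
II (derived state '-') is shared by Delta and Gamma — a synapomorphy uniting that clade.
Only Alpha, Delta, Eta, and Gamma show the derived state '-' for III, supporting them as a clade.
All ingroup taxa share the derived state '+' for IV; it defines the ingroup but does not resolve relationships within it.
Most parsimonious ingroup topology: (Zeta,((Alpha,Eta),(Gamma,Delta))).
Changes per character on this tree: I: 1; II: 1; III: 1; IV: 1.
Total = 4.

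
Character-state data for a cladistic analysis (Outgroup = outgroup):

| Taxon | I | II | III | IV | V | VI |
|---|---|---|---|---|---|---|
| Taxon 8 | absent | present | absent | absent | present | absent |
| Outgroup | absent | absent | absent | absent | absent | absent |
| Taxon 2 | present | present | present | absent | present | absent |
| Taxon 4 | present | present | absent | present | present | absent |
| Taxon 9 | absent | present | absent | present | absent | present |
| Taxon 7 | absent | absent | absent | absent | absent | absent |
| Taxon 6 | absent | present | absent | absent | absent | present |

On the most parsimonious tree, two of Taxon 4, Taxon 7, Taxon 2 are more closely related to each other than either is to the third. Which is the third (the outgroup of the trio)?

The outgroup has state 'absent' for every character, so 'present' is the derived state throughout.
Only Taxon 2 and Taxon 4 show the derived state 'present' for I, supporting them as a clade.
II (derived state 'present') is shared by Taxon 2, Taxon 4, Taxon 6, Taxon 8, and Taxon 9 — a synapomorphy uniting that clade.
III (derived state 'present') is unique to Taxon 2 (autapomorphy; uninformative for grouping).
IV groups Taxon 4 and Taxon 9, which is incompatible with the clades supported by the remaining characters; treating it as convergent (homoplasy) costs fewer steps than any alternative tree.
Only Taxon 2, Taxon 4, and Taxon 8 show the derived state 'present' for V, supporting them as a clade.
VI: derived state 'present' in Taxon 6 and Taxon 9 only — synapomorphy for {Taxon 6, Taxon 9}.
Most parsimonious ingroup topology: (((Taxon 9,Taxon 6),((Taxon 2,Taxon 4),Taxon 8)),Taxon 7).
Taxon 2 and Taxon 4 share a more recent common ancestor with each other than either does with Taxon 7, so Taxon 7 is the least closely related of the three.

Taxon 7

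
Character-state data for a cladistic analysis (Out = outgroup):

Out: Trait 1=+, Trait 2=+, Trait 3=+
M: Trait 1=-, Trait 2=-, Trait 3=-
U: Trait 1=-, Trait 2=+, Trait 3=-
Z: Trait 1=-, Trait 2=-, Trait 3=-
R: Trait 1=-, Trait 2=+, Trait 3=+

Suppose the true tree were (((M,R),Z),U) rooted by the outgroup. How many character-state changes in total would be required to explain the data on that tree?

Map each character onto (((M,R),Z),U) (rooted by Out) and count the minimum state changes it requires (Fitch parsimony):
Trait 1: 1; Trait 2: 2; Trait 3: 2.
Total tree length = 5.

5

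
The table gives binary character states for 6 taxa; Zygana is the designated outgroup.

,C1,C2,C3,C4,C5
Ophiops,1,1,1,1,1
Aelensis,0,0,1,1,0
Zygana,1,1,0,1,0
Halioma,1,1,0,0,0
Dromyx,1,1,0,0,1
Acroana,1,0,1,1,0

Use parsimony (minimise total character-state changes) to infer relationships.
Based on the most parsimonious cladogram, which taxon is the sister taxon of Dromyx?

Character polarity is set by the outgroup: the derived state is whichever differs from the outgroup's state, so for C1, C2, C4 the derived state is '0', and for the remaining characters it is '1'.
C1: derived state '0' in Aelensis only — an autapomorphy, so it tells us nothing about relationships among taxa.
C2 (derived state '0') is shared by Acroana and Aelensis — a synapomorphy uniting that clade.
Only Acroana, Aelensis, and Ophiops show the derived state '1' for C3, supporting them as a clade.
C4: derived state '0' in Dromyx and Halioma only — synapomorphy for {Dromyx, Halioma}.
C5 (state '1') occurs in Dromyx and Ophiops but conflicts with the nesting implied by the other characters — most parsimoniously interpreted as homoplasy.
Most parsimonious ingroup topology: ((Ophiops,(Acroana,Aelensis)),(Dromyx,Halioma)).
Dromyx and Halioma form a cherry on this tree, so they are sister taxa.

Halioma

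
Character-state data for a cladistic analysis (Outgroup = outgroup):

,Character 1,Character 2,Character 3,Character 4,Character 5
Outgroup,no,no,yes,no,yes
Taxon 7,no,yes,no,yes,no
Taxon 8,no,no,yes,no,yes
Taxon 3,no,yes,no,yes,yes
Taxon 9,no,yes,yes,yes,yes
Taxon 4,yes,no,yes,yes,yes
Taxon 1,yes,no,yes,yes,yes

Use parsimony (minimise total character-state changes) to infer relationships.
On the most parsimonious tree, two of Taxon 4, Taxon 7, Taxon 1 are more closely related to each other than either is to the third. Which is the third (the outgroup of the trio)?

Character polarity is set by the outgroup: the derived state is whichever differs from the outgroup's state, so for Character 3, Character 5 the derived state is 'no', and for the remaining characters it is 'yes'.
Character 1: derived state 'yes' in Taxon 1 and Taxon 4 only — synapomorphy for {Taxon 1, Taxon 4}.
Character 2 (derived state 'yes') is shared by Taxon 3, Taxon 7, and Taxon 9 — a synapomorphy uniting that clade.
Only Taxon 3 and Taxon 7 show the derived state 'no' for Character 3, supporting them as a clade.
Character 4 (derived state 'yes') is shared by Taxon 1, Taxon 3, Taxon 4, Taxon 7, and Taxon 9 — a synapomorphy uniting that clade.
Character 5 (derived state 'no') is unique to Taxon 7 (autapomorphy; uninformative for grouping).
Most parsimonious ingroup topology: ((((Taxon 7,Taxon 3),Taxon 9),(Taxon 4,Taxon 1)),Taxon 8).
Taxon 1 and Taxon 4 share a more recent common ancestor with each other than either does with Taxon 7, so Taxon 7 is the least closely related of the three.

Taxon 7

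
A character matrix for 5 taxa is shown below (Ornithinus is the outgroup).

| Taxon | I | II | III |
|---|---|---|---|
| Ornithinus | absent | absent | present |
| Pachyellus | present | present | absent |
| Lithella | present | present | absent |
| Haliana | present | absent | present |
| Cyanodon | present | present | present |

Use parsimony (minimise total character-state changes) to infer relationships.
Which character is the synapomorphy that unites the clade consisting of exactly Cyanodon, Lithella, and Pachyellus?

Character polarity is set by the outgroup: the derived state is whichever differs from the outgroup's state, so for III the derived state is 'absent', and for the remaining characters it is 'present'.
I (derived state 'present') is shared by all ingroup taxa — unites the whole ingroup.
II: derived state 'present' in Cyanodon, Lithella, and Pachyellus only — synapomorphy for {Cyanodon, Lithella, Pachyellus}.
Only Lithella and Pachyellus show the derived state 'absent' for III, supporting them as a clade.
Most parsimonious ingroup topology: (((Pachyellus,Lithella),Cyanodon),Haliana).
The clade {Cyanodon, Lithella, Pachyellus} is supported by II: its derived state 'present' occurs in exactly those taxa and in no other taxon (including the outgroup).

II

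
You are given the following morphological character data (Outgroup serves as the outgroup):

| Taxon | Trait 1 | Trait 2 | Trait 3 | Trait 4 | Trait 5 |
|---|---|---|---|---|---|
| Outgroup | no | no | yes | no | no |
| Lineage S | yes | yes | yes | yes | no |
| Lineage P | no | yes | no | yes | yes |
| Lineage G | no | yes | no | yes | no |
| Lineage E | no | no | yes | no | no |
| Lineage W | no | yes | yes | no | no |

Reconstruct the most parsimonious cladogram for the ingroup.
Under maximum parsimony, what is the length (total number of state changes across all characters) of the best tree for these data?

Character polarity is set by the outgroup: the derived state is whichever differs from the outgroup's state, so for Trait 3 the derived state is 'no', and for the remaining characters it is 'yes'.
Trait 1: derived state 'yes' in Lineage S only — an autapomorphy, so it tells us nothing about relationships among taxa.
Only Lineage G, Lineage P, Lineage S, and Lineage W show the derived state 'yes' for Trait 2, supporting them as a clade.
Trait 3 (derived state 'no') is shared by Lineage G and Lineage P — a synapomorphy uniting that clade.
Only Lineage G, Lineage P, and Lineage S show the derived state 'yes' for Trait 4, supporting them as a clade.
Trait 5: derived state 'yes' in Lineage P only — an autapomorphy, so it tells us nothing about relationships among taxa.
Most parsimonious ingroup topology: ((((Lineage P,Lineage G),Lineage S),Lineage W),Lineage E).
Changes per character on this tree: Trait 1: 1; Trait 2: 1; Trait 3: 1; Trait 4: 1; Trait 5: 1.
Total = 5.

5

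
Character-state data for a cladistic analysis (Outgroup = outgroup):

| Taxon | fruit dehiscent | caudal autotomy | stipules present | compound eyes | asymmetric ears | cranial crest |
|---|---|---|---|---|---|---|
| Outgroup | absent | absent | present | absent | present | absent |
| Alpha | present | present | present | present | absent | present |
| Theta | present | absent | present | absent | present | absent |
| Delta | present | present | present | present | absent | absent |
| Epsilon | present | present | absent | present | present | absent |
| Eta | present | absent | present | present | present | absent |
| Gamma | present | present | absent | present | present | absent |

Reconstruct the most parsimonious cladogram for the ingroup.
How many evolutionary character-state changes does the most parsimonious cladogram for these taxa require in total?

Character polarity is set by the outgroup: the derived state is whichever differs from the outgroup's state, so for stipules present, asymmetric ears the derived state is 'absent', and for the remaining characters it is 'present'.
fruit dehiscent (derived state 'present') is shared by all ingroup taxa — unites the whole ingroup.
caudal autotomy: derived state 'present' in Alpha, Delta, Epsilon, and Gamma only — synapomorphy for {Alpha, Delta, Epsilon, Gamma}.
stipules present (derived state 'absent') is shared by Epsilon and Gamma — a synapomorphy uniting that clade.
compound eyes (derived state 'present') is shared by Alpha, Delta, Epsilon, Eta, and Gamma — a synapomorphy uniting that clade.
Only Alpha and Delta show the derived state 'absent' for asymmetric ears, supporting them as a clade.
cranial crest: derived state 'present' in Alpha only — an autapomorphy, so it tells us nothing about relationships among taxa.
Most parsimonious ingroup topology: ((((Alpha,Delta),(Epsilon,Gamma)),Eta),Theta).
Changes per character on this tree: fruit dehiscent: 1; caudal autotomy: 1; stipules present: 1; compound eyes: 1; asymmetric ears: 1; cranial crest: 1.
Total = 6.

6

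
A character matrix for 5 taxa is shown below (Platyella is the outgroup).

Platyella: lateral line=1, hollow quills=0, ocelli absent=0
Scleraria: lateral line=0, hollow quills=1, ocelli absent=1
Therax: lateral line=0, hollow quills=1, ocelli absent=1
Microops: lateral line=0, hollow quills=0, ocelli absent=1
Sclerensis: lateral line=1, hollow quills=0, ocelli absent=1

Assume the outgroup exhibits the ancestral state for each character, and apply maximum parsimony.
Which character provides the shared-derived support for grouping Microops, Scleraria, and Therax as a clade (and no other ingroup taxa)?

Character polarity is set by the outgroup: the derived state is whichever differs from the outgroup's state, so for lateral line the derived state is '0', and for the remaining characters it is '1'.
Only Microops, Scleraria, and Therax show the derived state '0' for lateral line, supporting them as a clade.
Only Scleraria and Therax show the derived state '1' for hollow quills, supporting them as a clade.
All ingroup taxa share the derived state '1' for ocelli absent; it defines the ingroup but does not resolve relationships within it.
Most parsimonious ingroup topology: (((Scleraria,Therax),Microops),Sclerensis).
The clade {Microops, Scleraria, Therax} is supported by lateral line: its derived state '0' occurs in exactly those taxa and in no other taxon (including the outgroup).

lateral line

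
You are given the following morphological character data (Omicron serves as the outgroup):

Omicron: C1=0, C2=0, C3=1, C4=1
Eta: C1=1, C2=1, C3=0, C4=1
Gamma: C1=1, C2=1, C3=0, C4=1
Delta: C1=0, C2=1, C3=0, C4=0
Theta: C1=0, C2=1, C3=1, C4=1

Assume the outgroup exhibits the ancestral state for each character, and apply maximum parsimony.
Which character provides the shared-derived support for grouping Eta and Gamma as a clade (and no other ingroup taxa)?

Character polarity is set by the outgroup: the derived state is whichever differs from the outgroup's state, so for C3, C4 the derived state is '0', and for the remaining characters it is '1'.
C1 (derived state '1') is shared by Eta and Gamma — a synapomorphy uniting that clade.
All ingroup taxa share the derived state '1' for C2; it defines the ingroup but does not resolve relationships within it.
C3: derived state '0' in Delta, Eta, and Gamma only — synapomorphy for {Delta, Eta, Gamma}.
C4 (derived state '0') is unique to Delta (autapomorphy; uninformative for grouping).
Most parsimonious ingroup topology: (((Eta,Gamma),Delta),Theta).
The clade {Eta, Gamma} is supported by C1: its derived state '1' occurs in exactly those taxa and in no other taxon (including the outgroup).

C1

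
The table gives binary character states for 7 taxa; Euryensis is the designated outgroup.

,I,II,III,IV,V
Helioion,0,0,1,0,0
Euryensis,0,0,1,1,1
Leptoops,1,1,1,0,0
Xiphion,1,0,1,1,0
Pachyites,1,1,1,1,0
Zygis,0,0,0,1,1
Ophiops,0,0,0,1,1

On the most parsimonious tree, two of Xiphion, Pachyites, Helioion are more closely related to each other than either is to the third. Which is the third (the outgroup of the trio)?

Character polarity is set by the outgroup: the derived state is whichever differs from the outgroup's state, so for III, IV, V the derived state is '0', and for the remaining characters it is '1'.
Only Leptoops, Pachyites, and Xiphion show the derived state '1' for I, supporting them as a clade.
Only Leptoops and Pachyites show the derived state '1' for II, supporting them as a clade.
Only Ophiops and Zygis show the derived state '0' for III, supporting them as a clade.
IV (state '0') occurs in Helioion and Leptoops but conflicts with the nesting implied by the other characters — most parsimoniously interpreted as homoplasy.
V (derived state '0') is shared by Helioion, Leptoops, Pachyites, and Xiphion — a synapomorphy uniting that clade.
Most parsimonious ingroup topology: ((Zygis,Ophiops),((Xiphion,(Leptoops,Pachyites)),Helioion)).
Xiphion and Pachyites share a more recent common ancestor with each other than either does with Helioion, so Helioion is the least closely related of the three.

Helioion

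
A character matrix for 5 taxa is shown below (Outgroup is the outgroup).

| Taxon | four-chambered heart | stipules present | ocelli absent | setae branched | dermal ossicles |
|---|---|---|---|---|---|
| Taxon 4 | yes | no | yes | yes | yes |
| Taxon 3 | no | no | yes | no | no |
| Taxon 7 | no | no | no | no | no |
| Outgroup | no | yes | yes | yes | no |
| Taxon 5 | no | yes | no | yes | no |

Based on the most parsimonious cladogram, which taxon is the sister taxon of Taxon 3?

Taxon 7

Character polarity is set by the outgroup: the derived state is whichever differs from the outgroup's state, so for stipules present, ocelli absent, setae branched the derived state is 'no', and for the remaining characters it is 'yes'.
four-chambered heart: derived state 'yes' in Taxon 4 only — an autapomorphy, so it tells us nothing about relationships among taxa.
Only Taxon 3, Taxon 4, and Taxon 7 show the derived state 'no' for stipules present, supporting them as a clade.
ocelli absent (state 'no') occurs in Taxon 5 and Taxon 7 but conflicts with the nesting implied by the other characters — most parsimoniously interpreted as homoplasy.
setae branched: derived state 'no' in Taxon 3 and Taxon 7 only — synapomorphy for {Taxon 3, Taxon 7}.
dermal ossicles: derived state 'yes' in Taxon 4 only — an autapomorphy, so it tells us nothing about relationships among taxa.
Most parsimonious ingroup topology: (((Taxon 7,Taxon 3),Taxon 4),Taxon 5).
Taxon 3 and Taxon 7 form a cherry on this tree, so they are sister taxa.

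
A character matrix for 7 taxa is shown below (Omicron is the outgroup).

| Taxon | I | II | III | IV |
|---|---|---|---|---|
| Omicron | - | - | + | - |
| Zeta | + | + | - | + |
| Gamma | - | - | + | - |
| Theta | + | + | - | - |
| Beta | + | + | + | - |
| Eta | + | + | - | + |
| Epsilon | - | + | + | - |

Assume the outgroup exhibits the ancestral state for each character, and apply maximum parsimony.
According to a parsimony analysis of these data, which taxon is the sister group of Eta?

Character polarity is set by the outgroup: the derived state is whichever differs from the outgroup's state, so for III the derived state is '-', and for the remaining characters it is '+'.
I (derived state '+') is shared by Beta, Eta, Theta, and Zeta — a synapomorphy uniting that clade.
II (derived state '+') is shared by Beta, Epsilon, Eta, Theta, and Zeta — a synapomorphy uniting that clade.
III: derived state '-' in Eta, Theta, and Zeta only — synapomorphy for {Eta, Theta, Zeta}.
IV (derived state '+') is shared by Eta and Zeta — a synapomorphy uniting that clade.
Most parsimonious ingroup topology: (((((Zeta,Eta),Theta),Beta),Epsilon),Gamma).
Eta and Zeta form a cherry on this tree, so they are sister taxa.

Zeta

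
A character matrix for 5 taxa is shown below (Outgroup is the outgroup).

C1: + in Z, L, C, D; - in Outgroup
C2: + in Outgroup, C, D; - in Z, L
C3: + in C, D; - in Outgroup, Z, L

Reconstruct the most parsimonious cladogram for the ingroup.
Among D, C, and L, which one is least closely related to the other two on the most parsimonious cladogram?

L

Character polarity is set by the outgroup: the derived state is whichever differs from the outgroup's state, so for C2 the derived state is '-', and for the remaining characters it is '+'.
All ingroup taxa share the derived state '+' for C1; it defines the ingroup but does not resolve relationships within it.
C2: derived state '-' in L and Z only — synapomorphy for {L, Z}.
C3: derived state '+' in C and D only — synapomorphy for {C, D}.
Most parsimonious ingroup topology: ((Z,L),(C,D)).
D and C share a more recent common ancestor with each other than either does with L, so L is the least closely related of the three.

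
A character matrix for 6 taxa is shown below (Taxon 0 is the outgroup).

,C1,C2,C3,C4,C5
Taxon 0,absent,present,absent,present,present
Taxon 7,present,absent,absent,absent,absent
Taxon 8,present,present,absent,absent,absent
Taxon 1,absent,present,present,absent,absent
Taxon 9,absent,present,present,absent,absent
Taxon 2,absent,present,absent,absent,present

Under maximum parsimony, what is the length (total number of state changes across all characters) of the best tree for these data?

Character polarity is set by the outgroup: the derived state is whichever differs from the outgroup's state, so for C2, C4, C5 the derived state is 'absent', and for the remaining characters it is 'present'.
C1 (derived state 'present') is shared by Taxon 7 and Taxon 8 — a synapomorphy uniting that clade.
C2: derived state 'absent' in Taxon 7 only — an autapomorphy, so it tells us nothing about relationships among taxa.
C3 (derived state 'present') is shared by Taxon 1 and Taxon 9 — a synapomorphy uniting that clade.
All ingroup taxa share the derived state 'absent' for C4; it defines the ingroup but does not resolve relationships within it.
C5 (derived state 'absent') is shared by Taxon 1, Taxon 7, Taxon 8, and Taxon 9 — a synapomorphy uniting that clade.
Most parsimonious ingroup topology: (((Taxon 7,Taxon 8),(Taxon 1,Taxon 9)),Taxon 2).
Changes per character on this tree: C1: 1; C2: 1; C3: 1; C4: 1; C5: 1.
Total = 5.

5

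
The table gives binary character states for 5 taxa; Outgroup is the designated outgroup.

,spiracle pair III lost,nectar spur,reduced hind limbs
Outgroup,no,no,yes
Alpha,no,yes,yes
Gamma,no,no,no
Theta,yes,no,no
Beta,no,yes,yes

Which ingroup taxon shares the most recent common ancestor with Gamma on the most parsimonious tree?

Character polarity is set by the outgroup: the derived state is whichever differs from the outgroup's state, so for reduced hind limbs the derived state is 'no', and for the remaining characters it is 'yes'.
spiracle pair III lost (derived state 'yes') is unique to Theta (autapomorphy; uninformative for grouping).
nectar spur (derived state 'yes') is shared by Alpha and Beta — a synapomorphy uniting that clade.
reduced hind limbs: derived state 'no' in Gamma and Theta only — synapomorphy for {Gamma, Theta}.
Most parsimonious ingroup topology: ((Alpha,Beta),(Gamma,Theta)).
Gamma and Theta form a cherry on this tree, so they are sister taxa.

Theta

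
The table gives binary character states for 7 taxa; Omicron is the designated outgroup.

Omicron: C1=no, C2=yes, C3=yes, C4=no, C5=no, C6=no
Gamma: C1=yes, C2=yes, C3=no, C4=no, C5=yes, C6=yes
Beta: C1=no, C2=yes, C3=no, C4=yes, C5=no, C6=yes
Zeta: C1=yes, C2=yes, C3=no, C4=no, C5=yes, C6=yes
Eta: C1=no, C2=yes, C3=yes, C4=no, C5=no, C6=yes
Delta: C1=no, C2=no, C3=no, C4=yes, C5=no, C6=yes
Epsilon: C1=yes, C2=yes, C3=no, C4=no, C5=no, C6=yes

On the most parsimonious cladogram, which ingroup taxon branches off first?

Eta

Character polarity is set by the outgroup: the derived state is whichever differs from the outgroup's state, so for C2, C3 the derived state is 'no', and for the remaining characters it is 'yes'.
C1: derived state 'yes' in Epsilon, Gamma, and Zeta only — synapomorphy for {Epsilon, Gamma, Zeta}.
C2 (derived state 'no') is unique to Delta (autapomorphy; uninformative for grouping).
Only Beta, Delta, Epsilon, Gamma, and Zeta show the derived state 'no' for C3, supporting them as a clade.
Only Beta and Delta show the derived state 'yes' for C4, supporting them as a clade.
C5: derived state 'yes' in Gamma and Zeta only — synapomorphy for {Gamma, Zeta}.
All ingroup taxa share the derived state 'yes' for C6; it defines the ingroup but does not resolve relationships within it.
Most parsimonious ingroup topology: ((((Gamma,Zeta),Epsilon),(Beta,Delta)),Eta).
Eta is sister to the clade containing all other ingroup taxa, so it is the earliest-diverging (most basal) ingroup lineage.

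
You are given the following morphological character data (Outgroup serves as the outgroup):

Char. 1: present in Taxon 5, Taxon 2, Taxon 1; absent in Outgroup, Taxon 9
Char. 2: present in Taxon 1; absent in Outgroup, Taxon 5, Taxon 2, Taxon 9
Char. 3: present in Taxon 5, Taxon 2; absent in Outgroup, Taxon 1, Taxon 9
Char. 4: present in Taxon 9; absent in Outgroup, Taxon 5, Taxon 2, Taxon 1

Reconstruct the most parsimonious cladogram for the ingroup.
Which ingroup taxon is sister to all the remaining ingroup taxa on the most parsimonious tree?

Taxon 9

The outgroup has state 'absent' for every character, so 'present' is the derived state throughout.
Only Taxon 1, Taxon 2, and Taxon 5 show the derived state 'present' for Char. 1, supporting them as a clade.
Char. 2: derived state 'present' in Taxon 1 only — an autapomorphy, so it tells us nothing about relationships among taxa.
Char. 3 (derived state 'present') is shared by Taxon 2 and Taxon 5 — a synapomorphy uniting that clade.
Char. 4 (derived state 'present') is unique to Taxon 9 (autapomorphy; uninformative for grouping).
Most parsimonious ingroup topology: (((Taxon 5,Taxon 2),Taxon 1),Taxon 9).
Taxon 9 is sister to the clade containing all other ingroup taxa, so it is the earliest-diverging (most basal) ingroup lineage.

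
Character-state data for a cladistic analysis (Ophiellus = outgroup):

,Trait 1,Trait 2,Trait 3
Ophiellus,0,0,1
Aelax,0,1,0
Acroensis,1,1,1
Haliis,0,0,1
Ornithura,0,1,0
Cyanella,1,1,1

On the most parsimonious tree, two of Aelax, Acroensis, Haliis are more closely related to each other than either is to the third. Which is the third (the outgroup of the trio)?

Haliis

Character polarity is set by the outgroup: the derived state is whichever differs from the outgroup's state, so for Trait 3 the derived state is '0', and for the remaining characters it is '1'.
Trait 1: derived state '1' in Acroensis and Cyanella only — synapomorphy for {Acroensis, Cyanella}.
Trait 2 (derived state '1') is shared by Acroensis, Aelax, Cyanella, and Ornithura — a synapomorphy uniting that clade.
Trait 3 (derived state '0') is shared by Aelax and Ornithura — a synapomorphy uniting that clade.
Most parsimonious ingroup topology: (((Aelax,Ornithura),(Acroensis,Cyanella)),Haliis).
Acroensis and Aelax share a more recent common ancestor with each other than either does with Haliis, so Haliis is the least closely related of the three.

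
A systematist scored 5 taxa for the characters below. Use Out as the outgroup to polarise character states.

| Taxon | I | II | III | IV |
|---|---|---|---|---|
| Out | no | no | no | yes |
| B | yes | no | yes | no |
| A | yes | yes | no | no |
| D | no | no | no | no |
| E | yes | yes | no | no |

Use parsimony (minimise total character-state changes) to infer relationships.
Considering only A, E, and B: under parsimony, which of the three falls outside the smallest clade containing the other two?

B

Character polarity is set by the outgroup: the derived state is whichever differs from the outgroup's state, so for IV the derived state is 'no', and for the remaining characters it is 'yes'.
I: derived state 'yes' in A, B, and E only — synapomorphy for {A, B, E}.
Only A and E show the derived state 'yes' for II, supporting them as a clade.
III (derived state 'yes') is unique to B (autapomorphy; uninformative for grouping).
All ingroup taxa share the derived state 'no' for IV; it defines the ingroup but does not resolve relationships within it.
Most parsimonious ingroup topology: ((B,(A,E)),D).
A and E share a more recent common ancestor with each other than either does with B, so B is the least closely related of the three.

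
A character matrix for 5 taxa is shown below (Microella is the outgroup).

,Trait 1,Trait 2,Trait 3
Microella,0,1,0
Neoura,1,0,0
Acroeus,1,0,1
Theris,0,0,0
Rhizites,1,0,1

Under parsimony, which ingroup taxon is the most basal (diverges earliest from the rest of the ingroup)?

Theris

Character polarity is set by the outgroup: the derived state is whichever differs from the outgroup's state, so for Trait 2 the derived state is '0', and for the remaining characters it is '1'.
Trait 1 (derived state '1') is shared by Acroeus, Neoura, and Rhizites — a synapomorphy uniting that clade.
All ingroup taxa share the derived state '0' for Trait 2; it defines the ingroup but does not resolve relationships within it.
Only Acroeus and Rhizites show the derived state '1' for Trait 3, supporting them as a clade.
Most parsimonious ingroup topology: ((Neoura,(Acroeus,Rhizites)),Theris).
Theris is sister to the clade containing all other ingroup taxa, so it is the earliest-diverging (most basal) ingroup lineage.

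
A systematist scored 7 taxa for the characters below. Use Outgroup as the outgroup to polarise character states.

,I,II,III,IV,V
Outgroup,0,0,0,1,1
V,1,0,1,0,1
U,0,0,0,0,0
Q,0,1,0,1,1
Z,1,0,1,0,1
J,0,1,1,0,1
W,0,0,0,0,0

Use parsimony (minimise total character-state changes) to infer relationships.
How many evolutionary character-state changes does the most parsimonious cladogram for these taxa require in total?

6

Character polarity is set by the outgroup: the derived state is whichever differs from the outgroup's state, so for IV, V the derived state is '0', and for the remaining characters it is '1'.
I: derived state '1' in V and Z only — synapomorphy for {V, Z}.
II groups J and Q, which is incompatible with the clades supported by the remaining characters; treating it as convergent (homoplasy) costs fewer steps than any alternative tree.
III (derived state '1') is shared by J, V, and Z — a synapomorphy uniting that clade.
IV: derived state '0' in J, U, V, W, and Z only — synapomorphy for {J, U, V, W, Z}.
V: derived state '0' in U and W only — synapomorphy for {U, W}.
Most parsimonious ingroup topology: ((((V,Z),J),(U,W)),Q).
Changes per character on this tree: I: 1; II: 2; III: 1; IV: 1; V: 1.
Total = 6.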